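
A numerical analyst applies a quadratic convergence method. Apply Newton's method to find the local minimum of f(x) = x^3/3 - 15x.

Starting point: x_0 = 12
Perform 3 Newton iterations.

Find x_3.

f(x) = x^3/3 - 15x
f'(x) = x^2 - 15, f''(x) = 2x
Newton update: x_{n+1} = x_n - (x_n^2 - 15)/(2*x_n)
Step 1: x_0 = 12, f'=129, f''=24, x_1 = 53/8
Step 2: x_1 = 53/8, f'=1849/64, f''=53/4, x_2 = 3769/848
Step 3: x_2 = 3769/848, f'=3418801/719104, f''=3769/424, x_3 = 24991921/6392224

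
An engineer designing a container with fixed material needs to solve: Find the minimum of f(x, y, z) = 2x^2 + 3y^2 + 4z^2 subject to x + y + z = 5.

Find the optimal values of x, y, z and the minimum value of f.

Using Lagrange multipliers on f = 2x^2 + 3y^2 + 4z^2 with constraint x + y + z = 5:
Conditions: 2*2*x = lambda, 2*3*y = lambda, 2*4*z = lambda
So x = lambda/4, y = lambda/6, z = lambda/8
Substituting into constraint: lambda * (13/24) = 5
lambda = 120/13
x = 30/13, y = 20/13, z = 15/13
Minimum value = 300/13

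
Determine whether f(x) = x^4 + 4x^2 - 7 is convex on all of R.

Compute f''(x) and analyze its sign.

f(x) = x^4 + 4x^2 - 7
f'(x) = 4x^3 + 8x
f''(x) = 12x^2 + 8
f''(x) = 12x^2 + 8 >= 8 > 0 for all x
Therefore, f is convex on R.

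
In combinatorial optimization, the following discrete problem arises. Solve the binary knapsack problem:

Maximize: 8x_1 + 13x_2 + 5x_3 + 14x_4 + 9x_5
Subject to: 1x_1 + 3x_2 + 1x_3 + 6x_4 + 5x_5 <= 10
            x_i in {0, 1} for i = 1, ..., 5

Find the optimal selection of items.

Items: item 1 (v=8, w=1), item 2 (v=13, w=3), item 3 (v=5, w=1), item 4 (v=14, w=6), item 5 (v=9, w=5)
Capacity: 10
Checking all 32 subsets (w = total weight, v = total value):
  {}: w = 0, v = 0
  {1}: w = 1, v = 8
  {2}: w = 3, v = 13
  {3}: w = 1, v = 5
  {4}: w = 6, v = 14
  {5}: w = 5, v = 9
  {1, 2}: w = 4, v = 21
  {1, 3}: w = 2, v = 13
  {1, 4}: w = 7, v = 22
  {1, 5}: w = 6, v = 17
  {2, 3}: w = 4, v = 18
  {2, 4}: w = 9, v = 27
  {2, 5}: w = 8, v = 22
  {3, 4}: w = 7, v = 19
  {3, 5}: w = 6, v = 14
  {4, 5}: w = 11 > 10, infeasible
  {1, 2, 3}: w = 5, v = 26
  {1, 2, 4}: w = 10, v = 35
  {1, 2, 5}: w = 9, v = 30
  {1, 3, 4}: w = 8, v = 27
  {1, 3, 5}: w = 7, v = 22
  {1, 4, 5}: w = 12 > 10, infeasible
  {2, 3, 4}: w = 10, v = 32
  {2, 3, 5}: w = 9, v = 27
  {2, 4, 5}: w = 14 > 10, infeasible
  {3, 4, 5}: w = 12 > 10, infeasible
  {1, 2, 3, 4}: w = 11 > 10, infeasible
  {1, 2, 3, 5}: w = 10, v = 35
  {1, 2, 4, 5}: w = 15 > 10, infeasible
  {1, 3, 4, 5}: w = 13 > 10, infeasible
  {2, 3, 4, 5}: w = 15 > 10, infeasible
  {1, 2, 3, 4, 5}: w = 16 > 10, infeasible
Best feasible subset: items [1, 2, 4]
(The same value 35 is also attained by {1, 2, 3, 5}.)
Total weight: 10 <= 10, total value: 35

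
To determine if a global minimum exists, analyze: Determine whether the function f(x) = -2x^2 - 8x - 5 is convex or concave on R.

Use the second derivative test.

f(x) = -2x^2 - 8x - 5
f'(x) = -4x - 8
f''(x) = -4
Since f''(x) = -4 < 0 for all x, f is concave on R.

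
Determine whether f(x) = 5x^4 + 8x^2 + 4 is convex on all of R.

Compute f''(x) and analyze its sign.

f(x) = 5x^4 + 8x^2 + 4
f'(x) = 20x^3 + 16x
f''(x) = 60x^2 + 16
f''(x) = 60x^2 + 16 >= 16 > 0 for all x
Therefore, f is convex on R.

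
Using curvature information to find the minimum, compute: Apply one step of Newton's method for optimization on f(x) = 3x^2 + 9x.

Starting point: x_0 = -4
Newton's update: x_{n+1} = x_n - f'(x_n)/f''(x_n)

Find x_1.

f(x) = 3x^2 + 9x
f'(x) = 6x + (9), f''(x) = 6
Newton step: x_1 = x_0 - f'(x_0)/f''(x_0)
f'(-4) = -15
x_1 = -4 - -15/6 = -3/2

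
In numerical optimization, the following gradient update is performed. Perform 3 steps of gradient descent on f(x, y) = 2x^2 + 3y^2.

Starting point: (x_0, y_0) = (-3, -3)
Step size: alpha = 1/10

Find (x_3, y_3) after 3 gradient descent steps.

f(x,y) = 2x^2 + 3y^2
grad_x = 4x + 0y, grad_y = 6y + 0x
Step 1: grad = (-12, -18), (-9/5, -6/5)
Step 2: grad = (-36/5, -36/5), (-27/25, -12/25)
Step 3: grad = (-108/25, -72/25), (-81/125, -24/125)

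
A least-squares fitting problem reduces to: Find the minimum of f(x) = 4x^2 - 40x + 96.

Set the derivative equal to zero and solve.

f(x) = 4x^2 - 40x + 96
f'(x) = 8x + (-40) = 0
x = 40/8 = 5
f(5) = -4
Since f''(x) = 8 > 0, this is a minimum.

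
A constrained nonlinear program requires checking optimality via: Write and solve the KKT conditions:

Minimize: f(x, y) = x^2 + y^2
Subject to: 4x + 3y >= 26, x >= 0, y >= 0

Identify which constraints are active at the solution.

KKT conditions for min x^2 + y^2 s.t. 4x + 3y >= 26, x >= 0, y >= 0:
Stationarity: 2x = mu*4 + mu_x, 2y = mu*3 + mu_y, with mu, mu_x, mu_y >= 0
Complementary slackness: mu*(4x + 3y - 26) = 0, mu_x*x = 0, mu_y*y = 0
(0, 0) is infeasible (4*0 + 3*0 < 26), so if mu = 0 stationarity would force x = mu_x/2 >= 0, y = mu_y/2 >= 0 with mu_x*x = mu_y*y = 0, i.e. x = y = 0: contradiction. Hence mu > 0 and 4x + 3y = 26 is active.
Try x > 0, y > 0 (so mu_x = mu_y = 0): x = 4*mu/2, y = 3*mu/2
Substitute: 4*(4*mu/2) + 3*(3*mu/2) = 26
  mu*25/2 = 26 => mu = 52/25
x* = 104/25 > 0, y* = 78/25 > 0, consistent with mu_x = mu_y = 0.
f is convex and the constraints are linear, so this KKT point is the global minimum.
f* = 676/25
Active constraints: 4x + 3y >= 26 (holds with equality, mu = 52/25 > 0); x >= 0 and y >= 0 are inactive (mu_x = mu_y = 0).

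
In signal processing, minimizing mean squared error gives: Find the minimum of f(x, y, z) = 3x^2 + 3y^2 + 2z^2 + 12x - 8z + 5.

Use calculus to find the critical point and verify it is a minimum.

f(x,y,z) = 3x^2 + 3y^2 + 2z^2 + 12x - 8z + 5
df/dx = 6x + (12) = 0 => x = -2
df/dy = 6y + (0) = 0 => y = 0
df/dz = 4z + (-8) = 0 => z = 2
f(-2,0,2) = 3*(-2)^2 + 3*(0)^2 + 2*(2)^2 + 12*(-2) + -8*(2) + 5 = -15
Hessian is diagonal with entries 6, 6, 4 > 0, confirmed minimum.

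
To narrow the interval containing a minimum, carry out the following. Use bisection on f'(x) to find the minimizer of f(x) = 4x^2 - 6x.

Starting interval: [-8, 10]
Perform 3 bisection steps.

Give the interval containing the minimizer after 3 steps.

Finding critical point of f(x) = 4x^2 - 6x using bisection on f'(x) = 8x + -6.
f'(x) = 0 when x = 3/4.
Starting interval: [-8, 10]
Step 1: mid = 1, f'(mid) = 2, new interval = [-8, 1]
Step 2: mid = -7/2, f'(mid) = -34, new interval = [-7/2, 1]
Step 3: mid = -5/4, f'(mid) = -16, new interval = [-5/4, 1]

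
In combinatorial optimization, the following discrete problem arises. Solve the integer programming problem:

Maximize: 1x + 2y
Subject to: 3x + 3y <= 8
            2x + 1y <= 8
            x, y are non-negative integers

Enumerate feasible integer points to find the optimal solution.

Constraint 1: 3x + 3y <= 8
Constraint 2: 2x + 1y <= 8
Feasible x range (need y >= 0): 0 <= x <= min(8/3, 8/2) => x in {0, ..., 2}.
Enumerate feasible integer points row by row (the coefficient of y is 2 > 0, so for each x the largest feasible y gives the best value):
  x = 0: y <= min((8 - 3*0)/3, (8 - 2*0)/1) => y in {0, ..., 2}; best 1*0 + 2*2 = 4
  x = 1: y <= min((8 - 3*1)/3, (8 - 2*1)/1) => y in {0, ..., 1}; best 1*1 + 2*1 = 3
  x = 2: y <= min((8 - 3*2)/3, (8 - 2*2)/1) => y in {0}; best 1*2 + 2*0 = 2
The maximum 1x + 2y = 4 is achieved at x = 0, y = 2.
Check: 3*0 + 3*2 = 6 <= 8 and 2*0 + 1*2 = 2 <= 8.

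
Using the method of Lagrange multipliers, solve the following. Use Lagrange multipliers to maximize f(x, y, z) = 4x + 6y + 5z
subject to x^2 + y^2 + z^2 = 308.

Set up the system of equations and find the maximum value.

Lagrange conditions: 4 = 2*lambda*x, 6 = 2*lambda*y, 5 = 2*lambda*z
So x:4 = y:6 = z:5, i.e. x = 4t, y = 6t, z = 5t
Constraint: t^2*(4^2 + 6^2 + 5^2) = 308
  t^2 * 77 = 308  =>  t = sqrt(4)
Maximum = 4*4t + 6*6t + 5*5t = 77*sqrt(4) = 154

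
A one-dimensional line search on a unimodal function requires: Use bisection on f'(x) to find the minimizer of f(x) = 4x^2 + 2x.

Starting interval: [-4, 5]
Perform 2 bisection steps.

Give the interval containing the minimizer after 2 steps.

Finding critical point of f(x) = 4x^2 + 2x using bisection on f'(x) = 8x + 2.
f'(x) = 0 when x = -1/4.
Starting interval: [-4, 5]
Step 1: mid = 1/2, f'(mid) = 6, new interval = [-4, 1/2]
Step 2: mid = -7/4, f'(mid) = -12, new interval = [-7/4, 1/2]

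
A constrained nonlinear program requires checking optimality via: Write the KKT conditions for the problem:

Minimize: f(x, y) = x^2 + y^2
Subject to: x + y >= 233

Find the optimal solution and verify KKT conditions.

KKT conditions for min x^2 + y^2 s.t. x + y >= 233:
Stationarity: 2x = mu, 2y = mu
So x = y = mu/2.
Complementary slackness: mu*(x + y - 233) = 0
Primal feasibility: x + y >= 233; dual feasibility: mu >= 0
If mu = 0 then x = y = 0, but 0 + 0 < 233 is infeasible, so the constraint is active.
Constraint active: x + y = 2*(mu/2) = 233 => mu = 233
x = y = 233/2, f = 54289/2
Verify: stationarity 2*(233/2) = 233 = mu; primal 233/2 + 233/2 = 233 >= 233; dual mu = 233 >= 0; complementary slackness 233*(233 - 233) = 0. All KKT conditions hold.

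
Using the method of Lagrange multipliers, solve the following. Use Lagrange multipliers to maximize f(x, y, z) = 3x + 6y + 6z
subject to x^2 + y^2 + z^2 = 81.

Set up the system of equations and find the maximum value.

Lagrange conditions: 3 = 2*lambda*x, 6 = 2*lambda*y, 6 = 2*lambda*z
So x:3 = y:6 = z:6, i.e. x = 3t, y = 6t, z = 6t
Constraint: t^2*(3^2 + 6^2 + 6^2) = 81
  t^2 * 81 = 81  =>  t = sqrt(1)
Maximum = 3*3t + 6*6t + 6*6t = 81*sqrt(1) = 81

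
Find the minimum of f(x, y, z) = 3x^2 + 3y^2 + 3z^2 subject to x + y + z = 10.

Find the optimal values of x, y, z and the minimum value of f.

Using Lagrange multipliers on f = 3x^2 + 3y^2 + 3z^2 with constraint x + y + z = 10:
Conditions: 2*3*x = lambda, 2*3*y = lambda, 2*3*z = lambda
So x = lambda/6, y = lambda/6, z = lambda/6
Substituting into constraint: lambda * (1/2) = 10
lambda = 20
x = 10/3, y = 10/3, z = 10/3
Minimum value = 100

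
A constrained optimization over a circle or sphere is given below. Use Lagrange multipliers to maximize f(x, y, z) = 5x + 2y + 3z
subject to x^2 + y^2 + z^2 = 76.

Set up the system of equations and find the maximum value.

Lagrange conditions: 5 = 2*lambda*x, 2 = 2*lambda*y, 3 = 2*lambda*z
So x:5 = y:2 = z:3, i.e. x = 5t, y = 2t, z = 3t
Constraint: t^2*(5^2 + 2^2 + 3^2) = 76
  t^2 * 38 = 76  =>  t = sqrt(2)
Maximum = 5*5t + 2*2t + 3*3t = 38*sqrt(2) = sqrt(2888)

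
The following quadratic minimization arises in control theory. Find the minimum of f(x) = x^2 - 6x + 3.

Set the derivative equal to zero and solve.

f(x) = x^2 - 6x + 3
f'(x) = 2x + (-6) = 0
x = 6/2 = 3
f(3) = -6
Since f''(x) = 2 > 0, this is a minimum.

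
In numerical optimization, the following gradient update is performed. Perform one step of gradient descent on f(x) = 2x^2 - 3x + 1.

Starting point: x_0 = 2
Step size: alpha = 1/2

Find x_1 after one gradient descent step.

f(x) = 2x^2 - 3x + 1
f'(x) = 4x - 3
f'(2) = 4*2 + (-3) = 5
x_1 = x_0 - alpha * f'(x_0) = 2 - 1/2 * 5 = -1/2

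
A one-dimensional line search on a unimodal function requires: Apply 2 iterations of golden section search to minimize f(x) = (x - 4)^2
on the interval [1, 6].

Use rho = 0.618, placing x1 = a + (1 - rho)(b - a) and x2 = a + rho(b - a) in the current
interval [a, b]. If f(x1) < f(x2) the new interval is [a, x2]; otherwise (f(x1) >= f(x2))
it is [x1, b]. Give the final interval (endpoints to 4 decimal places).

Golden section search for min of f(x) = (x - 4)^2 on [1, 6].
Each step: x1 = a + (1 - rho)(b - a), x2 = a + rho(b - a); if f(x1) < f(x2) keep [a, x2], otherwise keep [x1, b].
Step 1: [1.0000, 6.0000], x1=2.9100 (f=1.1881), x2=4.0900 (f=0.0081); f(x1) > f(x2) => keep [2.9100, 6.0000]
Step 2: [2.9100, 6.0000], x1=4.0904 (f=0.0082), x2=4.8196 (f=0.6718); f(x1) < f(x2) => keep [2.9100, 4.8196]
Final interval: [2.9100, 4.8196]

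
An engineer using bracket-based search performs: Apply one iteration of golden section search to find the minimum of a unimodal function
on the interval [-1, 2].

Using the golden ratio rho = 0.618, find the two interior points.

Golden section search on [-1, 2].
Golden ratio rho = 0.618 (approx).
Interior points:
  x_1 = -1 + (1-0.618)*3 = 0.1460
  x_2 = -1 + 0.618*3 = 0.8540
Compare f(x_1) and f(x_2) to determine which subinterval to keep.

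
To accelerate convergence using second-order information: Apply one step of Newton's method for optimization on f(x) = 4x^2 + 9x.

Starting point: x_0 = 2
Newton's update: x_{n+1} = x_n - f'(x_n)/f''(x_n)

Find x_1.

f(x) = 4x^2 + 9x
f'(x) = 8x + (9), f''(x) = 8
Newton step: x_1 = x_0 - f'(x_0)/f''(x_0)
f'(2) = 25
x_1 = 2 - 25/8 = -9/8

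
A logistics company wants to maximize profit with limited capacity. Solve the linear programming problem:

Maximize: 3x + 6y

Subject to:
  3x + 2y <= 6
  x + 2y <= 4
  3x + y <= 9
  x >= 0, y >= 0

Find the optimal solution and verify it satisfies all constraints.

Feasible vertices: (0, 0), (0, 2), (1, 3/2), (2, 0)
Objective 3x + 6y at each vertex:
  (0, 0): 0
  (0, 2): 12
  (1, 3/2): 12
  (2, 0): 6
Maximum is 12 at (0, 2).
Verify constraints at (x, y) = (0, 2):
  3*0 + 2*2 = 4 <= 6
  1*0 + 2*2 = 4 <= 4 (active)
  3*0 + 1*2 = 2 <= 9
  x = 0 >= 0, y = 2 >= 0. All constraints satisfied.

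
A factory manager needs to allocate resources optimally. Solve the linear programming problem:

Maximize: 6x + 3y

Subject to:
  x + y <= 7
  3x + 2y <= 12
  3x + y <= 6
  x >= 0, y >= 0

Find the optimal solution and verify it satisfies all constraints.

Feasible vertices: (0, 0), (0, 6), (2, 0)
Objective 6x + 3y at each vertex:
  (0, 0): 0
  (0, 6): 18
  (2, 0): 12
Maximum is 18 at (0, 6).
Verify constraints at (x, y) = (0, 6):
  1*0 + 1*6 = 6 <= 7
  3*0 + 2*6 = 12 <= 12 (active)
  3*0 + 1*6 = 6 <= 6 (active)
  x = 0 >= 0, y = 6 >= 0. All constraints satisfied.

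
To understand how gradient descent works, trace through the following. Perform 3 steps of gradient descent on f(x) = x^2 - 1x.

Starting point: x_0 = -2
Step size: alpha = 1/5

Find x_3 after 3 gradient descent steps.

f(x) = x^2 - 1x, f'(x) = 2x + (-1)
Step 1: f'(-2) = -5, x_1 = -2 - 1/5 * -5 = -1
Step 2: f'(-1) = -3, x_2 = -1 - 1/5 * -3 = -2/5
Step 3: f'(-2/5) = -9/5, x_3 = -2/5 - 1/5 * -9/5 = -1/25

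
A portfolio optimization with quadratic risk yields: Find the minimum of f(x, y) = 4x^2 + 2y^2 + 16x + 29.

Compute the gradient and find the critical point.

f(x,y) = 4x^2 + 2y^2 + 16x + 29
df/dx = 8x + (16) = 0  =>  x = -2
df/dy = 4y + (0) = 0  =>  y = 0
f(-2, 0) = 4*(-2)^2 + 2*(0)^2 + 16*(-2) + 29 = 13
Hessian is diagonal with entries 8, 4 > 0, so this is a minimum.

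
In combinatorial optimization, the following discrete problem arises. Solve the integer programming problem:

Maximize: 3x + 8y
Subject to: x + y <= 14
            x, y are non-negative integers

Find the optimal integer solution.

Objective: 3x + 8y, constraint: x + y <= 14
Coefficient of y is 8 > coefficient of x is 3, so allocate the entire budget to y.
Optimal: x = 0, y = 14, value = 112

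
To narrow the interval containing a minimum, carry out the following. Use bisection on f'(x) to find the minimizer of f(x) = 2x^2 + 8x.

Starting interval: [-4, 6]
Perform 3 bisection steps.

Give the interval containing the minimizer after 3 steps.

Finding critical point of f(x) = 2x^2 + 8x using bisection on f'(x) = 4x + 8.
f'(x) = 0 when x = -2.
Starting interval: [-4, 6]
Step 1: mid = 1, f'(mid) = 12, new interval = [-4, 1]
Step 2: mid = -3/2, f'(mid) = 2, new interval = [-4, -3/2]
Step 3: mid = -11/4, f'(mid) = -3, new interval = [-11/4, -3/2]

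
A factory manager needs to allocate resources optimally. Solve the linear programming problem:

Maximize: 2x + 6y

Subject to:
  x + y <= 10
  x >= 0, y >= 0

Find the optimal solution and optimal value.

The feasible region has vertices at [(0, 0), (10, 0), (0, 10)].
Checking objective 2x + 6y at each vertex:
  (0, 0): 2*0 + 6*0 = 0
  (10, 0): 2*10 + 6*0 = 20
  (0, 10): 2*0 + 6*10 = 60
Maximum is 60 at (0, 10).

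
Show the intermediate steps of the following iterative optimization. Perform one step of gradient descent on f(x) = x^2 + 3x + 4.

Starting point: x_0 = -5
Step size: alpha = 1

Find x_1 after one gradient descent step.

f(x) = x^2 + 3x + 4
f'(x) = 2x + 3
f'(-5) = 2*-5 + (3) = -7
x_1 = x_0 - alpha * f'(x_0) = -5 - 1 * -7 = 2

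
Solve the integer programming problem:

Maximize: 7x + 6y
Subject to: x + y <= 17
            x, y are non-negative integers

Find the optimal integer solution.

Objective: 7x + 6y, constraint: x + y <= 17
Coefficient of x is 7 >= coefficient of y is 6, so allocate the entire budget to x.
Optimal: x = 17, y = 0, value = 119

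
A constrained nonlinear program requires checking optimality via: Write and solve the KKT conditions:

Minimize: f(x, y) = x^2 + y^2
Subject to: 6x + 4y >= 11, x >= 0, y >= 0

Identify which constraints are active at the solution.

KKT conditions for min x^2 + y^2 s.t. 6x + 4y >= 11, x >= 0, y >= 0:
Stationarity: 2x = mu*6 + mu_x, 2y = mu*4 + mu_y, with mu, mu_x, mu_y >= 0
Complementary slackness: mu*(6x + 4y - 11) = 0, mu_x*x = 0, mu_y*y = 0
(0, 0) is infeasible (6*0 + 4*0 < 11), so if mu = 0 stationarity would force x = mu_x/2 >= 0, y = mu_y/2 >= 0 with mu_x*x = mu_y*y = 0, i.e. x = y = 0: contradiction. Hence mu > 0 and 6x + 4y = 11 is active.
Try x > 0, y > 0 (so mu_x = mu_y = 0): x = 6*mu/2, y = 4*mu/2
Substitute: 6*(6*mu/2) + 4*(4*mu/2) = 11
  mu*52/2 = 11 => mu = 11/26
x* = 33/26 > 0, y* = 11/13 > 0, consistent with mu_x = mu_y = 0.
f is convex and the constraints are linear, so this KKT point is the global minimum.
f* = 121/52
Active constraints: 6x + 4y >= 11 (holds with equality, mu = 11/26 > 0); x >= 0 and y >= 0 are inactive (mu_x = mu_y = 0).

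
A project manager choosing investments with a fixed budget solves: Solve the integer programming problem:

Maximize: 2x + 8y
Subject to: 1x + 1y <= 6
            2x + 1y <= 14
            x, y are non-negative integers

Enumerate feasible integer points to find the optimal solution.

Constraint 1: 1x + 1y <= 6
Constraint 2: 2x + 1y <= 14
Feasible x range (need y >= 0): 0 <= x <= min(6/1, 14/2) => x in {0, ..., 6}.
Enumerate feasible integer points row by row (the coefficient of y is 8 > 0, so for each x the largest feasible y gives the best value):
  x = 0: y <= min((6 - 1*0)/1, (14 - 2*0)/1) => y in {0, ..., 6}; best 2*0 + 8*6 = 48
  x = 1: y <= min((6 - 1*1)/1, (14 - 2*1)/1) => y in {0, ..., 5}; best 2*1 + 8*5 = 42
  x = 2: y <= min((6 - 1*2)/1, (14 - 2*2)/1) => y in {0, ..., 4}; best 2*2 + 8*4 = 36
  x = 3: y <= min((6 - 1*3)/1, (14 - 2*3)/1) => y in {0, ..., 3}; best 2*3 + 8*3 = 30
  x = 4: y <= min((6 - 1*4)/1, (14 - 2*4)/1) => y in {0, ..., 2}; best 2*4 + 8*2 = 24
  x = 5: y <= min((6 - 1*5)/1, (14 - 2*5)/1) => y in {0, ..., 1}; best 2*5 + 8*1 = 18
  x = 6: y <= min((6 - 1*6)/1, (14 - 2*6)/1) => y in {0}; best 2*6 + 8*0 = 12
The maximum 2x + 8y = 48 is achieved at x = 0, y = 6.
Check: 1*0 + 1*6 = 6 <= 6 and 2*0 + 1*6 = 6 <= 14.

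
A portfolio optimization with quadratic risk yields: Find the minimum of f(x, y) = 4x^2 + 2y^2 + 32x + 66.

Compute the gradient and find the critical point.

f(x,y) = 4x^2 + 2y^2 + 32x + 66
df/dx = 8x + (32) = 0  =>  x = -4
df/dy = 4y + (0) = 0  =>  y = 0
f(-4, 0) = 4*(-4)^2 + 2*(0)^2 + 32*(-4) + 66 = 2
Hessian is diagonal with entries 8, 4 > 0, so this is a minimum.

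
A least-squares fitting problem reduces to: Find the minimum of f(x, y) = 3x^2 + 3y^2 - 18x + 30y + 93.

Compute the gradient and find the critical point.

f(x,y) = 3x^2 + 3y^2 - 18x + 30y + 93
df/dx = 6x + (-18) = 0  =>  x = 3
df/dy = 6y + (30) = 0  =>  y = -5
f(3, -5) = 3*(3)^2 + 3*(-5)^2 + -18*(3) + 30*(-5) + 93 = -9
Hessian is diagonal with entries 6, 6 > 0, so this is a minimum.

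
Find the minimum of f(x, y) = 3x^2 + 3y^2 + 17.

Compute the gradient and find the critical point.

f(x,y) = 3x^2 + 3y^2 + 17
df/dx = 6x + (0) = 0  =>  x = 0
df/dy = 6y + (0) = 0  =>  y = 0
f(0, 0) = 3*(0)^2 + 3*(0)^2 + 17 = 17
Hessian is diagonal with entries 6, 6 > 0, so this is a minimum.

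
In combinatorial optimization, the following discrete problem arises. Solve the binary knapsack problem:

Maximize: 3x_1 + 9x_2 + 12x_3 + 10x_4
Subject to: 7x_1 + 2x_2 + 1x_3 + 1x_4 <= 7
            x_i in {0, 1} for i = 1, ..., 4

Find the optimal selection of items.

Items: item 1 (v=3, w=7), item 2 (v=9, w=2), item 3 (v=12, w=1), item 4 (v=10, w=1)
Capacity: 7
Checking all 16 subsets (w = total weight, v = total value):
  {}: w = 0, v = 0
  {1}: w = 7, v = 3
  {2}: w = 2, v = 9
  {3}: w = 1, v = 12
  {4}: w = 1, v = 10
  {1, 2}: w = 9 > 7, infeasible
  {1, 3}: w = 8 > 7, infeasible
  {1, 4}: w = 8 > 7, infeasible
  {2, 3}: w = 3, v = 21
  {2, 4}: w = 3, v = 19
  {3, 4}: w = 2, v = 22
  {1, 2, 3}: w = 10 > 7, infeasible
  {1, 2, 4}: w = 10 > 7, infeasible
  {1, 3, 4}: w = 9 > 7, infeasible
  {2, 3, 4}: w = 4, v = 31
  {1, 2, 3, 4}: w = 11 > 7, infeasible
Best feasible subset: items [2, 3, 4]
Total weight: 4 <= 7, total value: 31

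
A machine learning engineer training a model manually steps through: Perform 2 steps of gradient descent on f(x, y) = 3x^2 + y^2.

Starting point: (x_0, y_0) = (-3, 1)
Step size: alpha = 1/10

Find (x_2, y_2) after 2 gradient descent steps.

f(x,y) = 3x^2 + y^2
grad_x = 6x + 0y, grad_y = 2y + 0x
Step 1: grad = (-18, 2), (-6/5, 4/5)
Step 2: grad = (-36/5, 8/5), (-12/25, 16/25)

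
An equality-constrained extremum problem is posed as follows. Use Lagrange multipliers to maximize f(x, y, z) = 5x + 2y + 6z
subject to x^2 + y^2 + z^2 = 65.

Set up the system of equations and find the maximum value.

Lagrange conditions: 5 = 2*lambda*x, 2 = 2*lambda*y, 6 = 2*lambda*z
So x:5 = y:2 = z:6, i.e. x = 5t, y = 2t, z = 6t
Constraint: t^2*(5^2 + 2^2 + 6^2) = 65
  t^2 * 65 = 65  =>  t = sqrt(1)
Maximum = 5*5t + 2*2t + 6*6t = 65*sqrt(1) = 65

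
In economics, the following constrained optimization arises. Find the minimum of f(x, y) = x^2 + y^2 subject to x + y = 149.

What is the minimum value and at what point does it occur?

Substitute y = 149 - x into f(x,y) = x^2 + y^2:
g(x) = x^2 + (149 - x)^2 = 2x^2 - 298x + 22201
g'(x) = 4x - 298 = 0  =>  x = 149/2
y = 149 - 149/2 = 149/2
Minimum value = (149/2)^2 + (149/2)^2 = 22201/2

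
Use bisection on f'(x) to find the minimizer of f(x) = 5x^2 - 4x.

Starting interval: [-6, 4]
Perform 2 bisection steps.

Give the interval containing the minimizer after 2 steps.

Finding critical point of f(x) = 5x^2 - 4x using bisection on f'(x) = 10x + -4.
f'(x) = 0 when x = 2/5.
Starting interval: [-6, 4]
Step 1: mid = -1, f'(mid) = -14, new interval = [-1, 4]
Step 2: mid = 3/2, f'(mid) = 11, new interval = [-1, 3/2]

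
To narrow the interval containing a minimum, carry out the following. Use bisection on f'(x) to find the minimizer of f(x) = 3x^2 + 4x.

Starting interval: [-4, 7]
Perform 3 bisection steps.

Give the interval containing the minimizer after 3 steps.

Finding critical point of f(x) = 3x^2 + 4x using bisection on f'(x) = 6x + 4.
f'(x) = 0 when x = -2/3.
Starting interval: [-4, 7]
Step 1: mid = 3/2, f'(mid) = 13, new interval = [-4, 3/2]
Step 2: mid = -5/4, f'(mid) = -7/2, new interval = [-5/4, 3/2]
Step 3: mid = 1/8, f'(mid) = 19/4, new interval = [-5/4, 1/8]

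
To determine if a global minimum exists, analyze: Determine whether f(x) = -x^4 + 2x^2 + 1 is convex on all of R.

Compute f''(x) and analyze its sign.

f(x) = -x^4 + 2x^2 + 1
f'(x) = -4x^3 + 4x
f''(x) = -12x^2 + 4
f''(x) = -12x^2 + 4 -> -inf as |x| -> inf
Therefore, f is not globally convex on R.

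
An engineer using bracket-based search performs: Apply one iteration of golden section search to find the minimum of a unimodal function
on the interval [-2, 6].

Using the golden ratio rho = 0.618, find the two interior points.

Golden section search on [-2, 6].
Golden ratio rho = 0.618 (approx).
Interior points:
  x_1 = -2 + (1-0.618)*8 = 1.0560
  x_2 = -2 + 0.618*8 = 2.9440
Compare f(x_1) and f(x_2) to determine which subinterval to keep.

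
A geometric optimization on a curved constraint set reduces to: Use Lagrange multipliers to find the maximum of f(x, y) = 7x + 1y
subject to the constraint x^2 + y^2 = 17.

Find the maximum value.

Set up Lagrange conditions: grad f = lambda * grad g
  7 = 2*lambda*x
  1 = 2*lambda*y
From these: x/y = 7/1, so x = 7t, y = 1t for some t.
Substitute into constraint: (7t)^2 + (1t)^2 = 17
  t^2 * 50 = 17
  t = sqrt(17/50)
Maximum = 7*x + 1*y = (7^2 + 1^2)*t = 50 * sqrt(17/50) = sqrt(850)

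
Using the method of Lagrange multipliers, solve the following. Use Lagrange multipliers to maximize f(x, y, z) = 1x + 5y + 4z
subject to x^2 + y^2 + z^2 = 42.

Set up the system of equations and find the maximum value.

Lagrange conditions: 1 = 2*lambda*x, 5 = 2*lambda*y, 4 = 2*lambda*z
So x:1 = y:5 = z:4, i.e. x = 1t, y = 5t, z = 4t
Constraint: t^2*(1^2 + 5^2 + 4^2) = 42
  t^2 * 42 = 42  =>  t = sqrt(1)
Maximum = 1*1t + 5*5t + 4*4t = 42*sqrt(1) = 42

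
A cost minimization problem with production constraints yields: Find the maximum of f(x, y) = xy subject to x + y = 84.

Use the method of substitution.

Substitute y = 84 - x into f(x,y) = xy:
g(x) = x(84 - x) = 84x - x^2
g'(x) = 84 - 2x = 0  =>  x = 42
y = 84 - 42 = 42
Maximum value = 42 * 42 = 1764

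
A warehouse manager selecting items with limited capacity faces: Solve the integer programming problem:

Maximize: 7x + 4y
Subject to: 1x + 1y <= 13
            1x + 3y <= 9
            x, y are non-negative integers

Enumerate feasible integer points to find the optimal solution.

Constraint 1: 1x + 1y <= 13
Constraint 2: 1x + 3y <= 9
Feasible x range (need y >= 0): 0 <= x <= min(13/1, 9/1) => x in {0, ..., 9}.
Enumerate feasible integer points row by row (the coefficient of y is 4 > 0, so for each x the largest feasible y gives the best value):
  x = 0: y <= min((13 - 1*0)/1, (9 - 1*0)/3) => y in {0, ..., 3}; best 7*0 + 4*3 = 12
  x = 1: y <= min((13 - 1*1)/1, (9 - 1*1)/3) => y in {0, ..., 2}; best 7*1 + 4*2 = 15
  x = 2: y <= min((13 - 1*2)/1, (9 - 1*2)/3) => y in {0, ..., 2}; best 7*2 + 4*2 = 22
  x = 3: y <= min((13 - 1*3)/1, (9 - 1*3)/3) => y in {0, ..., 2}; best 7*3 + 4*2 = 29
  x = 4: y <= min((13 - 1*4)/1, (9 - 1*4)/3) => y in {0, ..., 1}; best 7*4 + 4*1 = 32
  x = 5: y <= min((13 - 1*5)/1, (9 - 1*5)/3) => y in {0, ..., 1}; best 7*5 + 4*1 = 39
  x = 6: y <= min((13 - 1*6)/1, (9 - 1*6)/3) => y in {0, ..., 1}; best 7*6 + 4*1 = 46
  x = 7: y <= min((13 - 1*7)/1, (9 - 1*7)/3) => y in {0}; best 7*7 + 4*0 = 49
  x = 8: y <= min((13 - 1*8)/1, (9 - 1*8)/3) => y in {0}; best 7*8 + 4*0 = 56
  x = 9: y <= min((13 - 1*9)/1, (9 - 1*9)/3) => y in {0}; best 7*9 + 4*0 = 63
The maximum 7x + 4y = 63 is achieved at x = 9, y = 0.
Check: 1*9 + 1*0 = 9 <= 13 and 1*9 + 3*0 = 9 <= 9.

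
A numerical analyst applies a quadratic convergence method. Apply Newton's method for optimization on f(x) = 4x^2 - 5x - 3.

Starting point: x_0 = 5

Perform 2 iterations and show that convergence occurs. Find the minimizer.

f(x) = 4x^2 - 5x - 3, f'(x) = 8x + (-5), f''(x) = 8
Step 1: f'(5) = 35, x_1 = 5 - 35/8 = 5/8
Step 2: f'(5/8) = 0, x_2 = 5/8 (converged)
Newton's method converges in 1 step for quadratics.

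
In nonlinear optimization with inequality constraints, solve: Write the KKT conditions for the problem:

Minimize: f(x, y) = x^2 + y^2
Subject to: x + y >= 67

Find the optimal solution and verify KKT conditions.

KKT conditions for min x^2 + y^2 s.t. x + y >= 67:
Stationarity: 2x = mu, 2y = mu
So x = y = mu/2.
Complementary slackness: mu*(x + y - 67) = 0
Primal feasibility: x + y >= 67; dual feasibility: mu >= 0
If mu = 0 then x = y = 0, but 0 + 0 < 67 is infeasible, so the constraint is active.
Constraint active: x + y = 2*(mu/2) = 67 => mu = 67
x = y = 67/2, f = 4489/2
Verify: stationarity 2*(67/2) = 67 = mu; primal 67/2 + 67/2 = 67 >= 67; dual mu = 67 >= 0; complementary slackness 67*(67 - 67) = 0. All KKT conditions hold.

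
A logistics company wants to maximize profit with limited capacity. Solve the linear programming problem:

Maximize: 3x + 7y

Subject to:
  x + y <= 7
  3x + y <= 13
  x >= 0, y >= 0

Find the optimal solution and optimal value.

Feasible vertices: (0, 0), (0, 7), (3, 4), (13/3, 0)
Objective 3x + 7y at each:
  (0, 0): 0
  (0, 7): 49
  (3, 4): 37
  (13/3, 0): 13
Maximum is 49 at (0, 7).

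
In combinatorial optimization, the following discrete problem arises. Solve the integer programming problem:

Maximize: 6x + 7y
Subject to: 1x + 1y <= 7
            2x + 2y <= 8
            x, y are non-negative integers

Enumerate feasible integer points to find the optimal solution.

Constraint 1: 1x + 1y <= 7
Constraint 2: 2x + 2y <= 8
Feasible x range (need y >= 0): 0 <= x <= min(7/1, 8/2) => x in {0, ..., 4}.
Enumerate feasible integer points row by row (the coefficient of y is 7 > 0, so for each x the largest feasible y gives the best value):
  x = 0: y <= min((7 - 1*0)/1, (8 - 2*0)/2) => y in {0, ..., 4}; best 6*0 + 7*4 = 28
  x = 1: y <= min((7 - 1*1)/1, (8 - 2*1)/2) => y in {0, ..., 3}; best 6*1 + 7*3 = 27
  x = 2: y <= min((7 - 1*2)/1, (8 - 2*2)/2) => y in {0, ..., 2}; best 6*2 + 7*2 = 26
  x = 3: y <= min((7 - 1*3)/1, (8 - 2*3)/2) => y in {0, ..., 1}; best 6*3 + 7*1 = 25
  x = 4: y <= min((7 - 1*4)/1, (8 - 2*4)/2) => y in {0}; best 6*4 + 7*0 = 24
The maximum 6x + 7y = 28 is achieved at x = 0, y = 4.
Check: 1*0 + 1*4 = 4 <= 7 and 2*0 + 2*4 = 8 <= 8.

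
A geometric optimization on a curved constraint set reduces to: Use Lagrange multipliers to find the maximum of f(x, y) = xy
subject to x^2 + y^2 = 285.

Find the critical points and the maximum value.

Lagrange conditions: y = 2*lambda*x and x = 2*lambda*y
If x = 0 then y = 0, violating the constraint, so x, y != 0.
Dividing: y/x = x/y => x^2 = y^2 => y = x or y = -x
Constraint: 2x^2 = 285 => x^2 = 285/2 => x = +/-sqrt(285/2)
Critical points: (sqrt(285/2), sqrt(285/2)), (-sqrt(285/2), -sqrt(285/2)), (sqrt(285/2), -sqrt(285/2)), (-sqrt(285/2), sqrt(285/2))
  y = x:  xy = x^2 = 285/2  at (sqrt(285/2), sqrt(285/2)) and (-sqrt(285/2), -sqrt(285/2))
  y = -x: xy = -x^2 = -285/2 at (sqrt(285/2), -sqrt(285/2)) and (-sqrt(285/2), sqrt(285/2))
Maximum xy = 285/2 at (sqrt(285/2), sqrt(285/2)) and (-sqrt(285/2), -sqrt(285/2))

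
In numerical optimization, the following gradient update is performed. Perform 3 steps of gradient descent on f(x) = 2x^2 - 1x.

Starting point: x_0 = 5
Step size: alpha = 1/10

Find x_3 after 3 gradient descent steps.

f(x) = 2x^2 - 1x, f'(x) = 4x + (-1)
Step 1: f'(5) = 19, x_1 = 5 - 1/10 * 19 = 31/10
Step 2: f'(31/10) = 57/5, x_2 = 31/10 - 1/10 * 57/5 = 49/25
Step 3: f'(49/25) = 171/25, x_3 = 49/25 - 1/10 * 171/25 = 319/250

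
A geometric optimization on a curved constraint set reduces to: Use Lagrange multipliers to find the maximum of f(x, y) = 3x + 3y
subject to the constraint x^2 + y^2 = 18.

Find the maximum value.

Set up Lagrange conditions: grad f = lambda * grad g
  3 = 2*lambda*x
  3 = 2*lambda*y
From these: x/y = 3/3, so x = 3t, y = 3t for some t.
Substitute into constraint: (3t)^2 + (3t)^2 = 18
  t^2 * 18 = 18
  t = sqrt(18/18)
Maximum = 3*x + 3*y = (3^2 + 3^2)*t = 18 * sqrt(18/18) = 18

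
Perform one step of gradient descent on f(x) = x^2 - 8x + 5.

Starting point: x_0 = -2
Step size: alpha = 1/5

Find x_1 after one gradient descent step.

f(x) = x^2 - 8x + 5
f'(x) = 2x - 8
f'(-2) = 2*-2 + (-8) = -12
x_1 = x_0 - alpha * f'(x_0) = -2 - 1/5 * -12 = 2/5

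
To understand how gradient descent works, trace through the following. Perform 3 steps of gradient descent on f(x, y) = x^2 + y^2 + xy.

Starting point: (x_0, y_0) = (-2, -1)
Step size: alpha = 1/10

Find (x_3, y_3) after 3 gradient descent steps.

f(x,y) = x^2 + y^2 + xy
grad_x = 2x + 1y, grad_y = 2y + 1x
Step 1: grad = (-5, -4), (-3/2, -3/5)
Step 2: grad = (-18/5, -27/10), (-57/50, -33/100)
Step 3: grad = (-261/100, -9/5), (-879/1000, -3/20)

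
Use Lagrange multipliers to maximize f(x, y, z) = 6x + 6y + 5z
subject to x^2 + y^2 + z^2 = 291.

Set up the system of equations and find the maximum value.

Lagrange conditions: 6 = 2*lambda*x, 6 = 2*lambda*y, 5 = 2*lambda*z
So x:6 = y:6 = z:5, i.e. x = 6t, y = 6t, z = 5t
Constraint: t^2*(6^2 + 6^2 + 5^2) = 291
  t^2 * 97 = 291  =>  t = sqrt(3)
Maximum = 6*6t + 6*6t + 5*5t = 97*sqrt(3) = sqrt(28227)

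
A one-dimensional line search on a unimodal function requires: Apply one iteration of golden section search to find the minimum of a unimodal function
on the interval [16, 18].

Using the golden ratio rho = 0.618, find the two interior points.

Golden section search on [16, 18].
Golden ratio rho = 0.618 (approx).
Interior points:
  x_1 = 16 + (1-0.618)*2 = 16.7640
  x_2 = 16 + 0.618*2 = 17.2360
Compare f(x_1) and f(x_2) to determine which subinterval to keep.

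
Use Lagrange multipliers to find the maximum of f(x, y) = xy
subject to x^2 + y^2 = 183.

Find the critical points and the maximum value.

Lagrange conditions: y = 2*lambda*x and x = 2*lambda*y
If x = 0 then y = 0, violating the constraint, so x, y != 0.
Dividing: y/x = x/y => x^2 = y^2 => y = x or y = -x
Constraint: 2x^2 = 183 => x^2 = 183/2 => x = +/-sqrt(183/2)
Critical points: (sqrt(183/2), sqrt(183/2)), (-sqrt(183/2), -sqrt(183/2)), (sqrt(183/2), -sqrt(183/2)), (-sqrt(183/2), sqrt(183/2))
  y = x:  xy = x^2 = 183/2  at (sqrt(183/2), sqrt(183/2)) and (-sqrt(183/2), -sqrt(183/2))
  y = -x: xy = -x^2 = -183/2 at (sqrt(183/2), -sqrt(183/2)) and (-sqrt(183/2), sqrt(183/2))
Maximum xy = 183/2 at (sqrt(183/2), sqrt(183/2)) and (-sqrt(183/2), -sqrt(183/2))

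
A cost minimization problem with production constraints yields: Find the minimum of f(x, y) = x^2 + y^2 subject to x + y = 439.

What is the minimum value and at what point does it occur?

Substitute y = 439 - x into f(x,y) = x^2 + y^2:
g(x) = x^2 + (439 - x)^2 = 2x^2 - 878x + 192721
g'(x) = 4x - 878 = 0  =>  x = 439/2
y = 439 - 439/2 = 439/2
Minimum value = (439/2)^2 + (439/2)^2 = 192721/2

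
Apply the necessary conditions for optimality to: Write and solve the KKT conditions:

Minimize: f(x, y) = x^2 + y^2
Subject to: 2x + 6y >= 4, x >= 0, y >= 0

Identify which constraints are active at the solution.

KKT conditions for min x^2 + y^2 s.t. 2x + 6y >= 4, x >= 0, y >= 0:
Stationarity: 2x = mu*2 + mu_x, 2y = mu*6 + mu_y, with mu, mu_x, mu_y >= 0
Complementary slackness: mu*(2x + 6y - 4) = 0, mu_x*x = 0, mu_y*y = 0
(0, 0) is infeasible (2*0 + 6*0 < 4), so if mu = 0 stationarity would force x = mu_x/2 >= 0, y = mu_y/2 >= 0 with mu_x*x = mu_y*y = 0, i.e. x = y = 0: contradiction. Hence mu > 0 and 2x + 6y = 4 is active.
Try x > 0, y > 0 (so mu_x = mu_y = 0): x = 2*mu/2, y = 6*mu/2
Substitute: 2*(2*mu/2) + 6*(6*mu/2) = 4
  mu*40/2 = 4 => mu = 1/5
x* = 1/5 > 0, y* = 3/5 > 0, consistent with mu_x = mu_y = 0.
f is convex and the constraints are linear, so this KKT point is the global minimum.
f* = 2/5
Active constraints: 2x + 6y >= 4 (holds with equality, mu = 1/5 > 0); x >= 0 and y >= 0 are inactive (mu_x = mu_y = 0).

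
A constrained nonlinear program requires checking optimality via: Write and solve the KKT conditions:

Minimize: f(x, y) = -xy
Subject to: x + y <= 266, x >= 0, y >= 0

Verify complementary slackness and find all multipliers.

Problem: min -xy s.t. x + y <= 266 (multiplier lambda), x >= 0 (mu_x), y >= 0 (mu_y)
KKT stationarity: -y + lambda - mu_x = 0, -x + lambda - mu_y = 0, with lambda, mu_x, mu_y >= 0
Complementary slackness: lambda*(x + y - 266) = 0, mu_x*x = 0, mu_y*y = 0
If lambda = 0: y = -mu_x <= 0 and x = -mu_y <= 0 force x = y = 0 with f = 0; but x = y = 133 is feasible with f = -17689 < 0, so this is not the minimum. Hence lambda > 0 and x + y = 266.
Try x > 0, y > 0 (so mu_x = mu_y = 0): y = lambda, x = lambda => x = y = lambda
x + y = 266 => 2*lambda = 266 => lambda = 133
x* = y* = 133 > 0, consistent with mu_x = mu_y = 0.
(Any feasible point with x = 0 or y = 0 has f = 0 > -17689, so the minimum is not on those boundaries.)
min(-xy) = -17689 (i.e. max xy = 17689)
Multipliers: lambda = 133, mu_x = 0, mu_y = 0
Complementary slackness: lambda*(x + y - 266) = 133*(133 + 133 - 266) = 0, mu_x*x = 0*133 = 0, mu_y*y = 0*133 = 0. Satisfied.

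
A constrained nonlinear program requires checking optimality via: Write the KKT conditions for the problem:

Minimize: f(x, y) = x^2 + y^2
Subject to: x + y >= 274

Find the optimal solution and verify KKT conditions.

KKT conditions for min x^2 + y^2 s.t. x + y >= 274:
Stationarity: 2x = mu, 2y = mu
So x = y = mu/2.
Complementary slackness: mu*(x + y - 274) = 0
Primal feasibility: x + y >= 274; dual feasibility: mu >= 0
If mu = 0 then x = y = 0, but 0 + 0 < 274 is infeasible, so the constraint is active.
Constraint active: x + y = 2*(mu/2) = 274 => mu = 274
x = y = 137, f = 37538
Verify: stationarity 2*137 = 274 = mu; primal 137 + 137 = 274 >= 274; dual mu = 274 >= 0; complementary slackness 274*(274 - 274) = 0. All KKT conditions hold.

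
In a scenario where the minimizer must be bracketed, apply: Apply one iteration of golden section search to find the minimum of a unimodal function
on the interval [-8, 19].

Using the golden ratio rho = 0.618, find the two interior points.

Golden section search on [-8, 19].
Golden ratio rho = 0.618 (approx).
Interior points:
  x_1 = -8 + (1-0.618)*27 = 2.3140
  x_2 = -8 + 0.618*27 = 8.6860
Compare f(x_1) and f(x_2) to determine which subinterval to keep.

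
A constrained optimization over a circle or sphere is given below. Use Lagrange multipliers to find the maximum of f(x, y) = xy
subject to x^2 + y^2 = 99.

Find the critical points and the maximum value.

Lagrange conditions: y = 2*lambda*x and x = 2*lambda*y
If x = 0 then y = 0, violating the constraint, so x, y != 0.
Dividing: y/x = x/y => x^2 = y^2 => y = x or y = -x
Constraint: 2x^2 = 99 => x^2 = 99/2 => x = +/-sqrt(99/2)
Critical points: (sqrt(99/2), sqrt(99/2)), (-sqrt(99/2), -sqrt(99/2)), (sqrt(99/2), -sqrt(99/2)), (-sqrt(99/2), sqrt(99/2))
  y = x:  xy = x^2 = 99/2  at (sqrt(99/2), sqrt(99/2)) and (-sqrt(99/2), -sqrt(99/2))
  y = -x: xy = -x^2 = -99/2 at (sqrt(99/2), -sqrt(99/2)) and (-sqrt(99/2), sqrt(99/2))
Maximum xy = 99/2 at (sqrt(99/2), sqrt(99/2)) and (-sqrt(99/2), -sqrt(99/2))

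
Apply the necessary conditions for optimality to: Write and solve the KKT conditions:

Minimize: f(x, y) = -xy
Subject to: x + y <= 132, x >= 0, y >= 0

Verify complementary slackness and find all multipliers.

Problem: min -xy s.t. x + y <= 132 (multiplier lambda), x >= 0 (mu_x), y >= 0 (mu_y)
KKT stationarity: -y + lambda - mu_x = 0, -x + lambda - mu_y = 0, with lambda, mu_x, mu_y >= 0
Complementary slackness: lambda*(x + y - 132) = 0, mu_x*x = 0, mu_y*y = 0
If lambda = 0: y = -mu_x <= 0 and x = -mu_y <= 0 force x = y = 0 with f = 0; but x = y = 66 is feasible with f = -4356 < 0, so this is not the minimum. Hence lambda > 0 and x + y = 132.
Try x > 0, y > 0 (so mu_x = mu_y = 0): y = lambda, x = lambda => x = y = lambda
x + y = 132 => 2*lambda = 132 => lambda = 66
x* = y* = 66 > 0, consistent with mu_x = mu_y = 0.
(Any feasible point with x = 0 or y = 0 has f = 0 > -4356, so the minimum is not on those boundaries.)
min(-xy) = -4356 (i.e. max xy = 4356)
Multipliers: lambda = 66, mu_x = 0, mu_y = 0
Complementary slackness: lambda*(x + y - 132) = 66*(66 + 66 - 132) = 0, mu_x*x = 0*66 = 0, mu_y*y = 0*66 = 0. Satisfied.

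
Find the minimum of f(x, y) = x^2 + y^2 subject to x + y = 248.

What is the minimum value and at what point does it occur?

Substitute y = 248 - x into f(x,y) = x^2 + y^2:
g(x) = x^2 + (248 - x)^2 = 2x^2 - 496x + 61504
g'(x) = 4x - 496 = 0  =>  x = 124
y = 248 - 124 = 124
Minimum value = 124^2 + 124^2 = 30752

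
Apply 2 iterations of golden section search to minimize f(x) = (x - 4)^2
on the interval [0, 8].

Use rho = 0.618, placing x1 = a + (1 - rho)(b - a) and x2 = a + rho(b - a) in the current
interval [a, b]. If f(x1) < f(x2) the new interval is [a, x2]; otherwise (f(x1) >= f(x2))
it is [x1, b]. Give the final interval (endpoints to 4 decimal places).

Golden section search for min of f(x) = (x - 4)^2 on [0, 8].
Each step: x1 = a + (1 - rho)(b - a), x2 = a + rho(b - a); if f(x1) < f(x2) keep [a, x2], otherwise keep [x1, b].
Step 1: [0.0000, 8.0000], x1=3.0560 (f=0.8911), x2=4.9440 (f=0.8911); f(x1) = f(x2) (tie, not '<') => keep [3.0560, 8.0000]
Step 2: [3.0560, 8.0000], x1=4.9446 (f=0.8923), x2=6.1114 (f=4.4580); f(x1) < f(x2) => keep [3.0560, 6.1114]
Final interval: [3.0560, 6.1114]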